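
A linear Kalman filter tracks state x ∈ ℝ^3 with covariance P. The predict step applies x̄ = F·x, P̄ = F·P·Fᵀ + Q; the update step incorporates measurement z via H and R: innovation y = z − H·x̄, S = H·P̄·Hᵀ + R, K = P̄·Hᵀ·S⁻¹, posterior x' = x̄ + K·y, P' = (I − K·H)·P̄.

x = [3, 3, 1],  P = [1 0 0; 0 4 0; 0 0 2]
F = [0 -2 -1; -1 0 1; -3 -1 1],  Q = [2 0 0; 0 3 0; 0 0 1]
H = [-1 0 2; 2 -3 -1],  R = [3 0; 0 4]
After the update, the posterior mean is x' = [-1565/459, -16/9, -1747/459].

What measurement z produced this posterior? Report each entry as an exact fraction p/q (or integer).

x̄ = F·x = [-7, -2, -11]
P̄ = F·P·Fᵀ + Q = [20 -2 6; -2 6 5; 6 5 16]
S = H·P̄·Hᵀ + R = [63 -78; -78 184]
K = P̄·Hᵀ·S⁻¹ = [412/1377 158/459; 1/54 -5/36; 1651/2754 277/1836]
x' − x̄ = [1648/459, 2/9, 3302/459] = K·y
y = (KᵀK)⁻¹·Kᵀ·(x' − x̄) = [12, 0]
z = y + H·x̄ = [12, 0] + [-15, 3] = [-3, 3]

z = [-3, 3]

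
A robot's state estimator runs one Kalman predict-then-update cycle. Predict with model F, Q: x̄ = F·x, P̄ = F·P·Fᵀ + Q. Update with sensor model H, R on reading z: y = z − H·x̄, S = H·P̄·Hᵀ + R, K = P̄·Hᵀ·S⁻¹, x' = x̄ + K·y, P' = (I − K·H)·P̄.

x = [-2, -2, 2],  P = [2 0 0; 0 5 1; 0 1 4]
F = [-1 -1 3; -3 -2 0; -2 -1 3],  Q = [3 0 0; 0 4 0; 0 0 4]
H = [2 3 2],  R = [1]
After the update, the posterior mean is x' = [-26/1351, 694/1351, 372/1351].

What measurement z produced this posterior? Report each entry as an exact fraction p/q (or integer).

x̄ = F·x = [10, 10, 12]
P̄ = F·P·Fᵀ + Q = [40 10 39; 10 42 16; 39 16 47]
S = H·P̄·Hᵀ + R = [1351]
K = P̄·Hᵀ·S⁻¹ = [188/1351; 178/1351; 220/1351]
x' − x̄ = [-13536/1351, -12816/1351, -15840/1351] = K·y
y = (KᵀK)⁻¹·Kᵀ·(x' − x̄) = [-72]
z = y + H·x̄ = [-72] + [74] = [2]

z = [2]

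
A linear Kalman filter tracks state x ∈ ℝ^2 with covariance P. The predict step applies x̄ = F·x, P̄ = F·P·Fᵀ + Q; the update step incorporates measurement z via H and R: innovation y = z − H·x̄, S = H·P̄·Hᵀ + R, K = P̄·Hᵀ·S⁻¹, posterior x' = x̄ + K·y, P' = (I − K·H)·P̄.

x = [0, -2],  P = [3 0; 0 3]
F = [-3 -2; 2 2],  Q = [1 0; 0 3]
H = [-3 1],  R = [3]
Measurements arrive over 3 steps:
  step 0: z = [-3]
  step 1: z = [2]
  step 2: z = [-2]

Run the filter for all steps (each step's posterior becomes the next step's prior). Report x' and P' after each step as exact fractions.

step 0: x̄ = F·x = [4, -4]
step 0: P̄ = F·P·Fᵀ + Q = [40 -30; -30 27]
step 0: y = z − H·x̄ = [13]
step 0: S = H·P̄·Hᵀ + R = [570]
step 0: K = P̄·Hᵀ·S⁻¹ = [-5/19; 39/190]
step 0: x' = x̄ + K·y = [11/19, -253/190]
step 0: P' = (I − K·H)·P̄ = [10/19 15/19; 15/19 567/190]
step 1: x̄ = F·x = [88/95, -143/95]
step 1: P̄ = F·P·Fᵀ + Q = [2579/95 -2184/95; -2184/95 2219/95]
step 1: y = z − H·x̄ = [597/95]
step 1: S = H·P̄·Hᵀ + R = [38819/95]
step 1: K = P̄·Hᵀ·S⁻¹ = [-9921/38819; 8771/38819]
step 1: x' = x̄ + K·y = [-26387/38819, -3314/38819]
step 1: P' = (I − K·H)·P̄ = [17768/38819 23541/38819; 23541/38819 96936/38819]
step 2: x̄ = F·x = [7799/3529, -59402/38819]
step 2: P̄ = F·P·Fᵀ + Q = [78997/3529 -66342/3529; -66342/3529 763601/38819]
step 2: y = z − H·x̄ = [239131/38819]
step 2: S = H·P̄·Hᵀ + R = [13079333/38819]
step 2: K = P̄·Hᵀ·S⁻¹ = [-3336663/13079333; 2952887/13079333]
step 2: x' = x̄ + K·y = [8350636/13079333, -1824151/13079333]
step 2: P' = (I − K·H)·P̄ = [5981318/13079333 7933965/13079333; 7933965/13079333 32660556/13079333]

step 0: x' = [11/19, -253/190], P' = [10/19 15/19; 15/19 567/190]
step 1: x' = [-26387/38819, -3314/38819], P' = [17768/38819 23541/38819; 23541/38819 96936/38819]
step 2: x' = [8350636/13079333, -1824151/13079333], P' = [5981318/13079333 7933965/13079333; 7933965/13079333 32660556/13079333]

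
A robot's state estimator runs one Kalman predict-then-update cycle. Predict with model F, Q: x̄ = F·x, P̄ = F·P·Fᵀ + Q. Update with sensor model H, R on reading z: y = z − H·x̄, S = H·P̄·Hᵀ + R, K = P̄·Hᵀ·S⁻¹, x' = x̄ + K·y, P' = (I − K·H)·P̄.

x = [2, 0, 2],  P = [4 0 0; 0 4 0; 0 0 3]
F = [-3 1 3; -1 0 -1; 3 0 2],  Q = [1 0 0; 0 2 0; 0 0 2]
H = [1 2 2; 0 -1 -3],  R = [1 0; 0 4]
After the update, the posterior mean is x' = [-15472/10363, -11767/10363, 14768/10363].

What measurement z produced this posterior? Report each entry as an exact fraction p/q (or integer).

x̄ = F·x = [0, -4, 10]
P̄ = F·P·Fᵀ + Q = [68 3 -18; 3 9 -18; -18 -18 50]
S = H·P̄·Hᵀ + R = [101 -123; -123 355]
K = P̄·Hᵀ·S⁻¹ = [19763/20726 9825/20726; 105/10363 1350/10363; 47/10363 -3837/10363]
x' − x̄ = [-15472/10363, 29685/10363, -88862/10363] = K·y
y = (KᵀK)⁻¹·Kᵀ·(x' − x̄) = [-13, 23]
z = y + H·x̄ = [-13, 23] + [12, -26] = [-1, -3]

z = [-1, -3]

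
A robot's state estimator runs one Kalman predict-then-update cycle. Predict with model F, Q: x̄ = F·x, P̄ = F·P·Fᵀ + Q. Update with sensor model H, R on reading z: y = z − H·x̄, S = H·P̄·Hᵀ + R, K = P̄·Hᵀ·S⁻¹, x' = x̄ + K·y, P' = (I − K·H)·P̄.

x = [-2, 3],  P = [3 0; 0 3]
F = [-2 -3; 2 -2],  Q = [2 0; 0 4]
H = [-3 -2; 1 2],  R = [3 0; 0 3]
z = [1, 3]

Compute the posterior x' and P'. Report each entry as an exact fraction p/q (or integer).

x̄ = F·x = [-5, -10]
P̄ = F·P·Fᵀ + Q = [41 6; 6 28]
y = z − H·x̄ = [-34, 28]
S = H·P̄·Hᵀ + R = [556 -283; -283 180]
K = P̄·Hᵀ·S⁻¹ = [-9301/19991 -8737/19991; 4226/19991 13530/19991]
x' = x̄ + K·y = [-28357/19991, 35246/19991]
P' = (I − K·H)·P̄ = [27057/19991 -26634/19991; -26634/19991 33612/19991]

x' = [-28357/19991, 35246/19991]
P' = [27057/19991 -26634/19991; -26634/19991 33612/19991]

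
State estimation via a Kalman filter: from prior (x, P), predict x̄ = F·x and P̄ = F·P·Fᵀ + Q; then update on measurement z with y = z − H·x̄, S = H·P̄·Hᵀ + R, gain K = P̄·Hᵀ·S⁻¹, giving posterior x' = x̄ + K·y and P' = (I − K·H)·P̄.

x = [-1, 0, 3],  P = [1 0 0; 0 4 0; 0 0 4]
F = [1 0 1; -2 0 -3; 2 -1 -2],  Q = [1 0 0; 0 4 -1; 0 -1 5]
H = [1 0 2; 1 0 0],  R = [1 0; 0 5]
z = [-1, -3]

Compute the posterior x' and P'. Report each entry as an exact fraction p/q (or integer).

x' = [-358/351, 131/117, -46/1053]
P' = [310/117 -230/39 -470/351; -230/39 304/13 355/117; -470/351 355/117 973/1053]

x̄ = F·x = [2, -7, -8]
P̄ = F·P·Fᵀ + Q = [6 -14 -6; -14 44 19; -6 19 29]
y = z − H·x̄ = [13, -5]
S = H·P̄·Hᵀ + R = [99 -6; -6 11]
K = P̄·Hᵀ·S⁻¹ = [-10/351 62/117; 20/117 -46/39; 536/1053 -94/351]
x' = x̄ + K·y = [-358/351, 131/117, -46/1053]
P' = (I − K·H)·P̄ = [310/117 -230/39 -470/351; -230/39 304/13 355/117; -470/351 355/117 973/1053]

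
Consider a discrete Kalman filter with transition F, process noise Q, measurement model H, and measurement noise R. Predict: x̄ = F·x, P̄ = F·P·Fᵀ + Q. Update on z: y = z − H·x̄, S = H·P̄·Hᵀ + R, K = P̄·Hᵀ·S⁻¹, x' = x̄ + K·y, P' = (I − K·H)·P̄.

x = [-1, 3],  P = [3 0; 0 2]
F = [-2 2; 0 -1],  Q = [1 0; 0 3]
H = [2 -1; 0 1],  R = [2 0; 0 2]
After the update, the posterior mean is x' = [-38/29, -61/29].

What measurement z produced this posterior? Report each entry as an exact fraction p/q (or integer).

z = [-1, -3]

x̄ = F·x = [8, -3]
P̄ = F·P·Fᵀ + Q = [21 -4; -4 5]
S = H·P̄·Hᵀ + R = [107 -13; -13 7]
K = P̄·Hᵀ·S⁻¹ = [27/58 17/58; -13/290 183/290]
x' − x̄ = [-270/29, 26/29] = K·y
y = (KᵀK)⁻¹·Kᵀ·(x' − x̄) = [-20, 0]
z = y + H·x̄ = [-20, 0] + [19, -3] = [-1, -3]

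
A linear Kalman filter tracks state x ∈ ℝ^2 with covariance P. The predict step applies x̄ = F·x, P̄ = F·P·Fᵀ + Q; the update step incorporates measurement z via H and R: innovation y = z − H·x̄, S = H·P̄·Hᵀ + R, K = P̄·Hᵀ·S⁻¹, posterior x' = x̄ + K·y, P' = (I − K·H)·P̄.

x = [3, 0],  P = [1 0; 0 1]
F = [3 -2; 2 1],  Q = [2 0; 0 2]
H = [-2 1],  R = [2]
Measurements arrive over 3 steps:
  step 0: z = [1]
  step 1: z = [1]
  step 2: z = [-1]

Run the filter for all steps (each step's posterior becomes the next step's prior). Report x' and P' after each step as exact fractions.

step 0: x̄ = F·x = [9, 6]
step 0: P̄ = F·P·Fᵀ + Q = [15 4; 4 7]
step 0: y = z − H·x̄ = [13]
step 0: S = H·P̄·Hᵀ + R = [53]
step 0: K = P̄·Hᵀ·S⁻¹ = [-26/53; -1/53]
step 0: x' = x̄ + K·y = [139/53, 305/53]
step 0: P' = (I − K·H)·P̄ = [119/53 186/53; 186/53 370/53]
step 1: x̄ = F·x = [-193/53, 11]
step 1: P̄ = F·P·Fᵀ + Q = [425/53 -4; -4 32]
step 1: y = z − H·x̄ = [-916/53]
step 1: S = H·P̄·Hᵀ + R = [4350/53]
step 1: K = P̄·Hᵀ·S⁻¹ = [-177/725; 212/435]
step 1: x' = x̄ + K·y = [419/725, 1121/435]
step 1: P' = (I − K·H)·P̄ = [2267/725 836/145; 836/145 1088/87]
step 2: x̄ = F·x = [-7439/2175, 8119/2175]
step 2: P̄ = F·P·Fᵀ + Q = [23879/2175 -26134/2175; -26134/2175 108914/2175]
step 2: y = z − H·x̄ = [-868/75]
step 2: S = H·P̄·Hᵀ + R = [10804/75]
step 2: K = P̄·Hᵀ·S⁻¹ = [-637/2701; 2779/5402]
step 2: x' = x̄ + K·y = [-54109/78329, -173961/78329]
step 2: P' = (I − K·H)·P̄ = [232373/78329 427800/78329; 427800/78329 936191/78329]

step 0: x' = [139/53, 305/53], P' = [119/53 186/53; 186/53 370/53]
step 1: x' = [419/725, 1121/435], P' = [2267/725 836/145; 836/145 1088/87]
step 2: x' = [-54109/78329, -173961/78329], P' = [232373/78329 427800/78329; 427800/78329 936191/78329]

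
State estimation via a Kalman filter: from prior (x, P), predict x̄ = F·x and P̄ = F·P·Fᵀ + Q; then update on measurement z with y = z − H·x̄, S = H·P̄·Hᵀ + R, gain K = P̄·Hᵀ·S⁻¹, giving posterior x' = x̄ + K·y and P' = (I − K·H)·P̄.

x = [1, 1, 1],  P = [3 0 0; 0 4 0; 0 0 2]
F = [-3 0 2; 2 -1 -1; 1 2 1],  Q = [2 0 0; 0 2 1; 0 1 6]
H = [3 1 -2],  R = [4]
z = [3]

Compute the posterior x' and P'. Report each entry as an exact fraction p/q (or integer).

x' = [109/45, -112/81, 68/45]
P' = [64/5 -110/9 63/5; -110/9 1300/81 -91/9; 63/5 -91/9 71/5]

x̄ = F·x = [-1, 0, 4]
P̄ = F·P·Fᵀ + Q = [37 -22 -5; -22 20 -3; -5 -3 27]
y = z − H·x̄ = [14]
S = H·P̄·Hᵀ + R = [405]
K = P̄·Hᵀ·S⁻¹ = [11/45; -8/81; -8/45]
x' = x̄ + K·y = [109/45, -112/81, 68/45]
P' = (I − K·H)·P̄ = [64/5 -110/9 63/5; -110/9 1300/81 -91/9; 63/5 -91/9 71/5]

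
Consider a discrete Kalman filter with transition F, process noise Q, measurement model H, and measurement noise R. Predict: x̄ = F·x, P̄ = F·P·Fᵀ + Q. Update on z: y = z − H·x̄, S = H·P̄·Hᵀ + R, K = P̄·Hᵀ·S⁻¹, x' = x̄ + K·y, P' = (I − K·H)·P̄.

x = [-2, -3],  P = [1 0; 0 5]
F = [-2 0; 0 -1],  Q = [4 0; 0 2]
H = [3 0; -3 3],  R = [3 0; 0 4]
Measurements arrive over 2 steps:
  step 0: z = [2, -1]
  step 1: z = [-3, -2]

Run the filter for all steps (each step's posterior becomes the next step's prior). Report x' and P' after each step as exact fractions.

step 0: x' = [1580/1747, 1251/1747], P' = [536/1747 504/1747; 504/1747 1204/1747]
step 1: x' = [-83326/87025, -128718/87025], P' = [126156/435125 109908/435125; 109908/435125 261144/435125]

step 0: x̄ = F·x = [4, 3]
step 0: P̄ = F·P·Fᵀ + Q = [8 0; 0 7]
step 0: y = z − H·x̄ = [-10, 2]
step 0: S = H·P̄·Hᵀ + R = [75 -72; -72 139]
step 0: K = P̄·Hᵀ·S⁻¹ = [536/1747 -24/1747; 504/1747 525/1747]
step 0: x' = x̄ + K·y = [1580/1747, 1251/1747]
step 0: P' = (I − K·H)·P̄ = [536/1747 504/1747; 504/1747 1204/1747]
step 1: x̄ = F·x = [-3160/1747, -1251/1747]
step 1: P̄ = F·P·Fᵀ + Q = [9132/1747 1008/1747; 1008/1747 4698/1747]
step 1: y = z − H·x̄ = [4239/1747, -9221/1747]
step 1: S = H·P̄·Hᵀ + R = [87429/1747 -73116/1747; -73116/1747 113314/1747]
step 1: K = P̄·Hᵀ·S⁻¹ = [126156/435125 -12186/435125; 109908/435125 113427/435125]
step 1: x' = x̄ + K·y = [-83326/87025, -128718/87025]
step 1: P' = (I − K·H)·P̄ = [126156/435125 109908/435125; 109908/435125 261144/435125]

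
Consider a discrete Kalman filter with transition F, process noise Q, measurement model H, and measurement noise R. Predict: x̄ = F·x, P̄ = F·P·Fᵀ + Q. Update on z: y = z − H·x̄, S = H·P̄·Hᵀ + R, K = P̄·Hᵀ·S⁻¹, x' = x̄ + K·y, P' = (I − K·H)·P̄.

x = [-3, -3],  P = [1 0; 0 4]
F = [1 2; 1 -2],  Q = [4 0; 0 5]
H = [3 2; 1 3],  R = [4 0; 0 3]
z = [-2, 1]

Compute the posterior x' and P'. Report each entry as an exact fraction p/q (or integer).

x' = [-449/296, 519/592]
P' = [969/1036 -1215/2072; -1215/2072 2537/4144]

x̄ = F·x = [-9, 3]
P̄ = F·P·Fᵀ + Q = [21 -15; -15 22]
y = z − H·x̄ = [19, 1]
S = H·P̄·Hᵀ + R = [101 30; 30 132]
K = P̄·Hᵀ·S⁻¹ = [423/1036 -569/2072; -277/2072 1727/4144]
x' = x̄ + K·y = [-449/296, 519/592]
P' = (I − K·H)·P̄ = [969/1036 -1215/2072; -1215/2072 2537/4144]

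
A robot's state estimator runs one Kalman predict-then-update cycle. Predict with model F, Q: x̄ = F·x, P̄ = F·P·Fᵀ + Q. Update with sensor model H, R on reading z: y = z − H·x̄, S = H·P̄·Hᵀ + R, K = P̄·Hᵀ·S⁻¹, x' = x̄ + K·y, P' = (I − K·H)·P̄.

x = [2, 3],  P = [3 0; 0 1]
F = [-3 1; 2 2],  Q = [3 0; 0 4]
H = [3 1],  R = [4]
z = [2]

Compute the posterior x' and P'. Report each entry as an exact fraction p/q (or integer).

x̄ = F·x = [-3, 10]
P̄ = F·P·Fᵀ + Q = [31 -16; -16 20]
y = z − H·x̄ = [1]
S = H·P̄·Hᵀ + R = [207]
K = P̄·Hᵀ·S⁻¹ = [77/207; -28/207]
x' = x̄ + K·y = [-544/207, 2042/207]
P' = (I − K·H)·P̄ = [488/207 -1156/207; -1156/207 3356/207]

x' = [-544/207, 2042/207]
P' = [488/207 -1156/207; -1156/207 3356/207]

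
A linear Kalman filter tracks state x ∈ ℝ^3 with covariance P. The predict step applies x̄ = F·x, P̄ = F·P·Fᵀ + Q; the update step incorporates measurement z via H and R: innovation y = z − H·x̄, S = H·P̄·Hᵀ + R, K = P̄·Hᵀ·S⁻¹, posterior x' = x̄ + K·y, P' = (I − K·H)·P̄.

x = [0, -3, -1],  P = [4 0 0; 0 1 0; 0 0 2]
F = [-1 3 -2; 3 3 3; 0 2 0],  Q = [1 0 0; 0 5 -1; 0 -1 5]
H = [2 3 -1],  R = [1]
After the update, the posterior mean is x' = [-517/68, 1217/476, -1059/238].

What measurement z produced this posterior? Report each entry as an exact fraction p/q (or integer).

x̄ = F·x = [-7, -12, -6]
P̄ = F·P·Fᵀ + Q = [22 -15 6; -15 68 5; 6 5 9]
S = H·P̄·Hᵀ + R = [476]
K = P̄·Hᵀ·S⁻¹ = [-1/68; 169/476; 9/238]
x' − x̄ = [-41/68, 6929/476, 369/238] = K·y
y = (KᵀK)⁻¹·Kᵀ·(x' − x̄) = [41]
z = y + H·x̄ = [41] + [-44] = [-3]

z = [-3]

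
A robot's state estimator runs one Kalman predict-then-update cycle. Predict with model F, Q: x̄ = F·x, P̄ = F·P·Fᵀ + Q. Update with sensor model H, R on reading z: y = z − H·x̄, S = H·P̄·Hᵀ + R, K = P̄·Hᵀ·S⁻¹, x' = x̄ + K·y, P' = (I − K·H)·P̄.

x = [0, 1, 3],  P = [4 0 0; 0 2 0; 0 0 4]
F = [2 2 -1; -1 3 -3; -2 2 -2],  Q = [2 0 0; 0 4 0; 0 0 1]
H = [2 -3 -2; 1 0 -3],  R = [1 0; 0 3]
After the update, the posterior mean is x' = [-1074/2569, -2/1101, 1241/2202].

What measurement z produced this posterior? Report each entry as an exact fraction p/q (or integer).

x̄ = F·x = [-1, -6, -4]
P̄ = F·P·Fᵀ + Q = [30 16 0; 16 62 44; 0 44 41]
S = H·P̄·Hᵀ + R = [1179 654; 654 402]
K = P̄·Hᵀ·S⁻¹ = [-822/2569 1529/2569; -170/367 512/1101; -133/1101 -241/2202]
x' − x̄ = [1495/2569, 6604/1101, 10049/2202] = K·y
y = (KᵀK)⁻¹·Kᵀ·(x' − x̄) = [-26, -13]
z = y + H·x̄ = [-26, -13] + [24, 11] = [-2, -2]

z = [-2, -2]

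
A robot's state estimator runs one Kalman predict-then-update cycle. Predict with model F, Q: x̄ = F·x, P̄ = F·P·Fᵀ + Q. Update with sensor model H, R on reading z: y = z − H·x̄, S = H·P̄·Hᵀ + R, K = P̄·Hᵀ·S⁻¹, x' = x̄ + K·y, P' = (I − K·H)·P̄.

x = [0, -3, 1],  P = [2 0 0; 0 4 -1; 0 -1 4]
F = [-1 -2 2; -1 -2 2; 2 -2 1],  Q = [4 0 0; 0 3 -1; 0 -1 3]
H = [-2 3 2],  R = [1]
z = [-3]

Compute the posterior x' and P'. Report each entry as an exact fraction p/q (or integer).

x̄ = F·x = [8, 8, 7]
P̄ = F·P·Fᵀ + Q = [46 42 26; 42 45 25; 26 25 35]
y = z − H·x̄ = [-25]
S = H·P̄·Hᵀ + R = [318]
K = P̄·Hᵀ·S⁻¹ = [43/159; 101/318; 31/106]
x' = x̄ + K·y = [197/159, 19/318, -33/106]
P' = (I − K·H)·P̄ = [3616/159 2335/159 45/53; 2335/159 4109/318 -481/106; 45/53 -481/106 827/106]

x' = [197/159, 19/318, -33/106]
P' = [3616/159 2335/159 45/53; 2335/159 4109/318 -481/106; 45/53 -481/106 827/106]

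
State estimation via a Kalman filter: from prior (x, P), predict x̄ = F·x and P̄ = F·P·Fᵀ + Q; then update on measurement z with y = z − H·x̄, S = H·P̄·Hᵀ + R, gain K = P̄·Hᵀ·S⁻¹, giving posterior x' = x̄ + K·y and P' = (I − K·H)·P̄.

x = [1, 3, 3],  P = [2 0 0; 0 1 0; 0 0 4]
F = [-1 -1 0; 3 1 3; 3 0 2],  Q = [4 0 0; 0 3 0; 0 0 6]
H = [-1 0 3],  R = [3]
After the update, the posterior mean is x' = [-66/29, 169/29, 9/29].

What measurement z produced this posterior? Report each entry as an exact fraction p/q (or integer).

z = [3]

x̄ = F·x = [-4, 15, 9]
P̄ = F·P·Fᵀ + Q = [7 -7 -6; -7 58 42; -6 42 40]
S = H·P̄·Hᵀ + R = [406]
K = P̄·Hᵀ·S⁻¹ = [-25/406; 19/58; 9/29]
x' − x̄ = [50/29, -266/29, -252/29] = K·y
y = (KᵀK)⁻¹·Kᵀ·(x' − x̄) = [-28]
z = y + H·x̄ = [-28] + [31] = [3]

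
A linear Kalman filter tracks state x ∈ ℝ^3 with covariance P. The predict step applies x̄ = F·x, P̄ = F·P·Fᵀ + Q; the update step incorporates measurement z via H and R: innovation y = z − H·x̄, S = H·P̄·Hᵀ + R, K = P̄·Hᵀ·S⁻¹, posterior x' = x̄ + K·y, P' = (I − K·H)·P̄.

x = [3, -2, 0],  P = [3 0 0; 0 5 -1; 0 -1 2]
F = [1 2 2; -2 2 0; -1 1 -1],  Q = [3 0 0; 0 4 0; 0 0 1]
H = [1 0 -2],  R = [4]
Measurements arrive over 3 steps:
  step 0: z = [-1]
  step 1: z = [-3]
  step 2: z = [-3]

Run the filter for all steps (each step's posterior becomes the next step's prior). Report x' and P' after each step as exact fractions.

step 0: x̄ = F·x = [-1, -10, -5]
step 0: P̄ = F·P·Fᵀ + Q = [26 10 3; 10 36 18; 3 18 13]
step 0: y = z − H·x̄ = [-10]
step 0: S = H·P̄·Hᵀ + R = [70]
step 0: K = P̄·Hᵀ·S⁻¹ = [2/7; -13/35; -23/70]
step 0: x' = x̄ + K·y = [-27/7, -44/7, -12/7]
step 0: P' = (I − K·H)·P̄ = [142/7 122/7 67/7; 122/7 922/35 331/35; 67/7 331/35 381/70]
step 1: x̄ = F·x = [-139/7, -34/7, -5/7]
step 1: P̄ = F·P·Fᵀ + Q = [11693/35 1032/35 -862/35; 1032/35 1788/35 832/35; -862/35 832/35 1291/70]
step 1: y = z − H·x̄ = [108/7]
step 1: S = H·P̄·Hᵀ + R = [17863/35]
step 1: K = P̄·Hᵀ·S⁻¹ = [13417/17863; -632/17863; -2153/17863]
step 1: x' = x̄ + K·y = [-147703/17863, -96514/17863, -45977/17863]
step 1: P' = (I − K·H)·P̄ = [824462/17863 768976/17863 385397/17863; 768976/17863 901132/17863 385752/17863; 385397/17863 385752/17863 394009/35726]
step 2: x̄ = F·x = [-432685/17863, 102378/17863, 97166/17863]
step 2: P̄ = F·P·Fᵀ + Q = [12974105/17863 419072/17863 -1341374/17863; 419072/17863 822020/17863 374574/17863; -1341374/17863 374574/17863 803599/35726]
step 2: y = z − H·x̄ = [573428/17863]
step 2: S = H·P̄·Hᵀ + R = [20018251/17863]
step 2: K = P̄·Hᵀ·S⁻¹ = [15656853/20018251; -330076/20018251; -2144973/20018251]
step 2: x' = x̄ + K·y = [17717123/20018251, 104134450/20018251, 40032794/20018251]
step 2: P' = (I − K·H)·P̄ = [816315542/20018251 758945300/20018251 376844065/20018251; 758945300/20018251 915101188/20018251 380132802/20018251; 376844065/20018251 380132802/20018251 385423957/40036502]

step 0: x' = [-27/7, -44/7, -12/7], P' = [142/7 122/7 67/7; 122/7 922/35 331/35; 67/7 331/35 381/70]
step 1: x' = [-147703/17863, -96514/17863, -45977/17863], P' = [824462/17863 768976/17863 385397/17863; 768976/17863 901132/17863 385752/17863; 385397/17863 385752/17863 394009/35726]
step 2: x' = [17717123/20018251, 104134450/20018251, 40032794/20018251], P' = [816315542/20018251 758945300/20018251 376844065/20018251; 758945300/20018251 915101188/20018251 380132802/20018251; 376844065/20018251 380132802/20018251 385423957/40036502]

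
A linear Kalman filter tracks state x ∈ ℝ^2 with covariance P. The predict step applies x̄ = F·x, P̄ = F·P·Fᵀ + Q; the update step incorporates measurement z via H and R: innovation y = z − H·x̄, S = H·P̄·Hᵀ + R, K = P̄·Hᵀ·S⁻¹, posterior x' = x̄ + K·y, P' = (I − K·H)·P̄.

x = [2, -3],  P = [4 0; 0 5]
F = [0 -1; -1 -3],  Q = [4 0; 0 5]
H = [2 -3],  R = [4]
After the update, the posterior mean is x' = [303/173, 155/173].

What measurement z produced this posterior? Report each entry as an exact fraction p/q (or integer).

z = [1]

x̄ = F·x = [3, 7]
P̄ = F·P·Fᵀ + Q = [9 15; 15 54]
S = H·P̄·Hᵀ + R = [346]
K = P̄·Hᵀ·S⁻¹ = [-27/346; -66/173]
x' − x̄ = [-216/173, -1056/173] = K·y
y = (KᵀK)⁻¹·Kᵀ·(x' − x̄) = [16]
z = y + H·x̄ = [16] + [-15] = [1]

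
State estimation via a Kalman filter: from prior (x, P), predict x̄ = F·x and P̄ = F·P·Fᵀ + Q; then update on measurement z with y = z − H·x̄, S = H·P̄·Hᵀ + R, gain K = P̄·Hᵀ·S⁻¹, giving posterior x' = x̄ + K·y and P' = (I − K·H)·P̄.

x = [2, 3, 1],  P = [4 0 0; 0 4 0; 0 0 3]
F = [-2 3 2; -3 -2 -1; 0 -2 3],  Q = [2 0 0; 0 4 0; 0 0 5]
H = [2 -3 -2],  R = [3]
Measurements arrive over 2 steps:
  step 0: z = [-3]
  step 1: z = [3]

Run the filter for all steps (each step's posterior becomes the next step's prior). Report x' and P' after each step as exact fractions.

step 0: x̄ = F·x = [7, -13, -3]
step 0: P̄ = F·P·Fᵀ + Q = [66 -6 -6; -6 59 7; -6 7 48]
step 0: y = z − H·x̄ = [-62]
step 0: S = H·P̄·Hᵀ + R = [1194]
step 0: K = P̄·Hᵀ·S⁻¹ = [27/199; -203/1194; -43/398]
step 0: x' = x̄ + K·y = [-281/199, -1468/597, 736/199]
step 0: P' = (I − K·H)·P̄ = [8760/199 4287/199 2289/199; 4287/199 29237/1194 -5943/398; 2289/199 -5943/398 13557/398]
step 1: x̄ = F·x = [566/199, 3257/597, 9560/597]
step 1: P̄ = F·P·Fᵀ + Q = [1987/398 -49/398 -19/398; -49/398 955187/1194 96977/1194; -19/398 96977/1194 702905/1194]
step 1: y = z − H·x̄ = [27286/597]
step 1: S = H·P̄·Hᵀ + R = [12601673/1194]
step 1: K = P̄·Hᵀ·S⁻¹ = [12477/12601673; -3059809/12601673; -1696855/12601673]
step 1: x' = x̄ + K·y = [5201744/1800239, -10157047/1800239, 17748650/1800239]
step 1: P' = (I − K·H)·P̄ = [62782996/12601673 30422773/12601673 17130121/12601673; 30422773/12601673 2239969105/12601673 -3324941171/12601673; 17130121/12601673 -3324941171/12601673 5007087160/12601673]

step 0: x' = [-281/199, -1468/597, 736/199], P' = [8760/199 4287/199 2289/199; 4287/199 29237/1194 -5943/398; 2289/199 -5943/398 13557/398]
step 1: x' = [5201744/1800239, -10157047/1800239, 17748650/1800239], P' = [62782996/12601673 30422773/12601673 17130121/12601673; 30422773/12601673 2239969105/12601673 -3324941171/12601673; 17130121/12601673 -3324941171/12601673 5007087160/12601673]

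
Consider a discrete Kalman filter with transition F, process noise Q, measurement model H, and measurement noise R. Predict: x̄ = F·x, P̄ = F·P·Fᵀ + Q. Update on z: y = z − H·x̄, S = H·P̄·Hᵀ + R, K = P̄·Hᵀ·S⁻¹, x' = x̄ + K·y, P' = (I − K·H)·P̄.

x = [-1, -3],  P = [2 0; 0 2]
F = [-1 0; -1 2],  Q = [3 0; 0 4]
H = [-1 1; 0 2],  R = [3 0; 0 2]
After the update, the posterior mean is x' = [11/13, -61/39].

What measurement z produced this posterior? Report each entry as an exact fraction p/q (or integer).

x̄ = F·x = [1, -5]
P̄ = F·P·Fᵀ + Q = [5 2; 2 14]
S = H·P̄·Hᵀ + R = [18 24; 24 58]
K = P̄·Hᵀ·S⁻¹ = [-15/26 4/13; 2/39 6/13]
x' − x̄ = [-2/13, 134/39] = K·y
y = (KᵀK)⁻¹·Kᵀ·(x' − x̄) = [4, 7]
z = y + H·x̄ = [4, 7] + [-6, -10] = [-2, -3]

z = [-2, -3]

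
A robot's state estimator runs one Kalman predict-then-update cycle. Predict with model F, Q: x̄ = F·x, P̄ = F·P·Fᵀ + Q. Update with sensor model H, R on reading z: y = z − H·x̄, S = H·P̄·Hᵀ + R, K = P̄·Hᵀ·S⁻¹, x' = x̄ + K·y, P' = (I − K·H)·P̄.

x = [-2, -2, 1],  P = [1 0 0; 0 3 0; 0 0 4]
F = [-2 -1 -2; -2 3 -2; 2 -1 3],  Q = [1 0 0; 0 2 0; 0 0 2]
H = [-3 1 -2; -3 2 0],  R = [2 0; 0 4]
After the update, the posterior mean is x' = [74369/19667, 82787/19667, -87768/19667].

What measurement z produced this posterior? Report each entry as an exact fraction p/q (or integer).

x̄ = F·x = [4, -4, 1]
P̄ = F·P·Fᵀ + Q = [24 11 -25; 11 49 -37; -25 -37 45]
S = H·P̄·Hᵀ + R = [229 213; 213 284]
K = P̄·Hᵀ·S⁻¹ = [106/277 -9107/19667; 165/277 -4285/19667; -211/277 11305/19667]
x' − x̄ = [-4299/19667, 161455/19667, -107435/19667] = K·y
y = (KᵀK)⁻¹·Kᵀ·(x' − x̄) = [20, 17]
z = y + H·x̄ = [20, 17] + [-18, -20] = [2, -3]

z = [2, -3]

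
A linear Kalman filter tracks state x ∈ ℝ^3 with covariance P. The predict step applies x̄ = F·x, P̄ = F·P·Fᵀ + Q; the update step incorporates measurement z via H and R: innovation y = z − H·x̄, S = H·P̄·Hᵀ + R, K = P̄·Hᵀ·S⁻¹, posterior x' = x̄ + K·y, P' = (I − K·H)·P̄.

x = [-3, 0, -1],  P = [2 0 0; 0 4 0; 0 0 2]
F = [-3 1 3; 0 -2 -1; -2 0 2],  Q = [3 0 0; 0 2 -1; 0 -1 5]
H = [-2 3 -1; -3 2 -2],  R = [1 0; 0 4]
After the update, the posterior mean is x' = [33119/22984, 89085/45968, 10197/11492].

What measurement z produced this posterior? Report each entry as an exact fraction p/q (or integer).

x̄ = F·x = [6, 1, 4]
P̄ = F·P·Fᵀ + Q = [43 -14 24; -14 20 -5; 24 -5 21]
S = H·P̄·Hᵀ + R = [668 810; 810 1051]
K = P̄·Hᵀ·S⁻¹ = [3149/22984 -3455/11492; 23223/45968 -6937/22984; 3039/11492 -1849/5746]
x' − x̄ = [-104785/22984, 43117/45968, -35771/11492] = K·y
y = (KᵀK)⁻¹·Kᵀ·(x' − x̄) = [15, 22]
z = y + H·x̄ = [15, 22] + [-13, -24] = [2, -2]

z = [2, -2]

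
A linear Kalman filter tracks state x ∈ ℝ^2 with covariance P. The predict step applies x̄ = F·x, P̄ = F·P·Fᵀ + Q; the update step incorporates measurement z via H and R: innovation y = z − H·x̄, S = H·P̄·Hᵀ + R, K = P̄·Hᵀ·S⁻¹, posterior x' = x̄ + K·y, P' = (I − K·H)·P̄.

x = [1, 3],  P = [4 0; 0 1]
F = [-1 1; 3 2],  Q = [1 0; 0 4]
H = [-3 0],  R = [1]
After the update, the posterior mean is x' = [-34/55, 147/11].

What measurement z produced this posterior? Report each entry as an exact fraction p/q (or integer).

x̄ = F·x = [2, 9]
P̄ = F·P·Fᵀ + Q = [6 -10; -10 44]
S = H·P̄·Hᵀ + R = [55]
K = P̄·Hᵀ·S⁻¹ = [-18/55; 6/11]
x' − x̄ = [-144/55, 48/11] = K·y
y = (KᵀK)⁻¹·Kᵀ·(x' − x̄) = [8]
z = y + H·x̄ = [8] + [-6] = [2]

z = [2]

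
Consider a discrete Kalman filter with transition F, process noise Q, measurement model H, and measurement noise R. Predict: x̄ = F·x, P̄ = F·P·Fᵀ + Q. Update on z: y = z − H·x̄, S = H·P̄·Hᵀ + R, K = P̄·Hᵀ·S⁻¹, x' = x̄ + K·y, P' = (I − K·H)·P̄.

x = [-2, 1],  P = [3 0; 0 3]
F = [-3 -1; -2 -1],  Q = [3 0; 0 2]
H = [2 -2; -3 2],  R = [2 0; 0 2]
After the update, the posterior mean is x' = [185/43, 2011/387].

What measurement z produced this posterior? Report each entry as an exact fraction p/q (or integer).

z = [-3, -3]

x̄ = F·x = [5, 3]
P̄ = F·P·Fᵀ + Q = [33 21; 21 17]
S = H·P̄·Hᵀ + R = [34 -56; -56 115]
K = P̄·Hᵀ·S⁻¹ = [-24/43 -33/43; -352/387 -269/387]
x' − x̄ = [-30/43, 850/387] = K·y
y = (KᵀK)⁻¹·Kᵀ·(x' − x̄) = [-7, 6]
z = y + H·x̄ = [-7, 6] + [4, -9] = [-3, -3]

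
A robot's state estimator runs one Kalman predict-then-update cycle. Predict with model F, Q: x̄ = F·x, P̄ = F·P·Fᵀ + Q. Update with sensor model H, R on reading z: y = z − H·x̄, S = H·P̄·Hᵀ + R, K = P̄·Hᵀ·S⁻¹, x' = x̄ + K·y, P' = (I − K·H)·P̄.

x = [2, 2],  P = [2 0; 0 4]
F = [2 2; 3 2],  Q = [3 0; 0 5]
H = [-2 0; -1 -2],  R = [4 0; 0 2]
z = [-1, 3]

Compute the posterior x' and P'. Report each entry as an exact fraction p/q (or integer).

x̄ = F·x = [8, 10]
P̄ = F·P·Fᵀ + Q = [27 28; 28 39]
y = z − H·x̄ = [15, 31]
S = H·P̄·Hᵀ + R = [112 166; 166 297]
K = P̄·Hᵀ·S⁻¹ = [-565/1427 -83/1427; 241/1427 -644/1427]
x' = x̄ + K·y = [368/1427, -2079/1427]
P' = (I − K·H)·P̄ = [1130/1427 -482/1427; -482/1427 885/1427]

x' = [368/1427, -2079/1427]
P' = [1130/1427 -482/1427; -482/1427 885/1427]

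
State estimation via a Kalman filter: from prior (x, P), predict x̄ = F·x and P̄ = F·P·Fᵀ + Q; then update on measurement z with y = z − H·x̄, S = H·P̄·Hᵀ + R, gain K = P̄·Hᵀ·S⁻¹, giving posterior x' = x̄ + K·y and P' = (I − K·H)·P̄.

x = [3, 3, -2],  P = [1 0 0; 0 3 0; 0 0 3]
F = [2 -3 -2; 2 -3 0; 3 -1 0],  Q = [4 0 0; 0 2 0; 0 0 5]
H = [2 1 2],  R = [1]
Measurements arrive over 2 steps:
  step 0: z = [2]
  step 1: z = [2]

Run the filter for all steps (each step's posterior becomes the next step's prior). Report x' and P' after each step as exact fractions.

step 0: x̄ = F·x = [1, -3, 6]
step 0: P̄ = F·P·Fᵀ + Q = [47 31 15; 31 33 15; 15 15 17]
step 0: y = z − H·x̄ = [-9]
step 0: S = H·P̄·Hᵀ + R = [594]
step 0: K = P̄·Hᵀ·S⁻¹ = [155/594; 125/594; 79/594]
step 0: x' = x̄ + K·y = [-89/66, -323/66, 317/66]
step 0: P' = (I − K·H)·P̄ = [3893/594 -961/594 -3335/594; -961/594 3977/594 -965/594; -3335/594 -965/594 3857/594]
step 1: x̄ = F·x = [157/66, 791/66, 28/33]
step 1: P̄ = F·P·Fᵀ + Q = [95801/594 70447/594 31970/297; 70447/594 64085/594 22930/297; 31970/297 22930/297 23875/297]
step 1: y = z − H·x̄ = [-1085/66]
step 1: S = H·P̄·Hᵀ + R = [1615631/594]
step 1: K = P̄·Hᵀ·S⁻¹ = [389929/1615631; 296699/1615631; 269240/1615631]
step 1: x' = x̄ + K·y = [-2566953/1615631, 14485541/1615631, -3055304/1615631]
step 1: P' = (I − K·H)·P̄ = [4603435/1615631 -3156881/1615631 -2830030/1615631; -3156881/1615631 26106761/1615631 -9748150/1615631; -2830030/1615631 -9748150/1615631 7838725/1615631]

step 0: x' = [-89/66, -323/66, 317/66], P' = [3893/594 -961/594 -3335/594; -961/594 3977/594 -965/594; -3335/594 -965/594 3857/594]
step 1: x' = [-2566953/1615631, 14485541/1615631, -3055304/1615631], P' = [4603435/1615631 -3156881/1615631 -2830030/1615631; -3156881/1615631 26106761/1615631 -9748150/1615631; -2830030/1615631 -9748150/1615631 7838725/1615631]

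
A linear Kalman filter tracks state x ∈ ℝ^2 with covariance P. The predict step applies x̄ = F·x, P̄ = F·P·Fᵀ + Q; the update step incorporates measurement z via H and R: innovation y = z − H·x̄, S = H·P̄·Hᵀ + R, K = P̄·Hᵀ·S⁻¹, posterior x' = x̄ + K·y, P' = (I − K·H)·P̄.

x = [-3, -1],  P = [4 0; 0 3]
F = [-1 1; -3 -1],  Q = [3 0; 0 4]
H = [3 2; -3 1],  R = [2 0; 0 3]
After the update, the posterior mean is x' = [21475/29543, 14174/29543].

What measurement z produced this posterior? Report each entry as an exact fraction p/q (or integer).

x̄ = F·x = [2, 10]
P̄ = F·P·Fᵀ + Q = [10 9; 9 43]
S = H·P̄·Hᵀ + R = [372 -31; -31 82]
K = P̄·Hᵀ·S⁻¹ = [3285/29543 -204/953; 9762/29543 305/953]
x' − x̄ = [-37611/29543, -281256/29543] = K·y
y = (KᵀK)⁻¹·Kᵀ·(x' − x̄) = [-23, -6]
z = y + H·x̄ = [-23, -6] + [26, 4] = [3, -2]

z = [3, -2]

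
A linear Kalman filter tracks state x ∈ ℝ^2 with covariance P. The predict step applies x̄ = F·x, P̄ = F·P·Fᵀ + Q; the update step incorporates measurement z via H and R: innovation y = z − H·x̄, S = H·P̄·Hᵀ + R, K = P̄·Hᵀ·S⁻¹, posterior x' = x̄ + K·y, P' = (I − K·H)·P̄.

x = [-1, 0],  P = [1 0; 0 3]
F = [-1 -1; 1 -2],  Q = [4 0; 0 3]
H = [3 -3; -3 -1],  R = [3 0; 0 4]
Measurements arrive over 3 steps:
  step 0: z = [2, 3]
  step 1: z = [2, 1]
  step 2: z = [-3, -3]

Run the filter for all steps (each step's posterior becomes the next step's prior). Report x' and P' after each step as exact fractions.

step 0: x' = [-2787/5234, -6449/5234], P' = [1371/5234 947/5234; 947/5234 2227/5234]
step 1: x' = [500369/6021781, -2856384/6021781], P' = [1522140/6021781 996724/6021781; 996724/6021781 2376848/6021781]
step 2: x' = [3246160945/6761471291, 9839049218/6761471291], P' = [1706329560/6761471291 1115197880/6761471291; 1115197880/6761471291 2663096356/6761471291]

step 0: x̄ = F·x = [1, -1]
step 0: P̄ = F·P·Fᵀ + Q = [8 5; 5 16]
step 0: y = z − H·x̄ = [-4, 5]
step 0: S = H·P̄·Hᵀ + R = [129 6; 6 122]
step 0: K = P̄·Hᵀ·S⁻¹ = [212/2617 -1265/5234; -640/2617 -1267/5234]
step 0: x' = x̄ + K·y = [-2787/5234, -6449/5234]
step 0: P' = (I − K·H)·P̄ = [1371/5234 947/5234; 947/5234 2227/5234]
step 1: x̄ = F·x = [4618/2617, 10111/5234]
step 1: P̄ = F·P·Fᵀ + Q = [13214/2617 2015/2617; 2015/2617 22193/5234]
step 1: y = z − H·x̄ = [13093/5234, 43053/5234]
step 1: S = H·P̄·Hᵀ + R = [380751/5234 -147093/5234; -147093/5234 305161/5234]
step 1: K = P̄·Hᵀ·S⁻¹ = [525416/6021781 -1390786/6021781; -1380124/6021781 -1341755/6021781]
step 1: x' = x̄ + K·y = [500369/6021781, -2856384/6021781]
step 1: P' = (I − K·H)·P̄ = [1522140/6021781 996724/6021781; 996724/6021781 2376848/6021781]
step 2: x̄ = F·x = [2356015/6021781, 6213137/6021781]
step 2: P̄ = F·P·Fᵀ + Q = [29979560/6021781 4228280/6021781; 4228280/6021781 25107979/6021781]
step 2: y = z − H·x̄ = [-6493977/6021781, -4784161/6021781]
step 2: S = H·P̄·Hᵀ + R = [437744154/6021781 -169122423/6021781; -169122423/6021781 344380823/6021781]
step 2: K = P̄·Hᵀ·S⁻¹ = [591131680/6761471291 -1558546640/6761471291; -1547898476/6761471291 -1502172499/6761471291]
step 2: x' = x̄ + K·y = [3246160945/6761471291, 9839049218/6761471291]
step 2: P' = (I − K·H)·P̄ = [1706329560/6761471291 1115197880/6761471291; 1115197880/6761471291 2663096356/6761471291]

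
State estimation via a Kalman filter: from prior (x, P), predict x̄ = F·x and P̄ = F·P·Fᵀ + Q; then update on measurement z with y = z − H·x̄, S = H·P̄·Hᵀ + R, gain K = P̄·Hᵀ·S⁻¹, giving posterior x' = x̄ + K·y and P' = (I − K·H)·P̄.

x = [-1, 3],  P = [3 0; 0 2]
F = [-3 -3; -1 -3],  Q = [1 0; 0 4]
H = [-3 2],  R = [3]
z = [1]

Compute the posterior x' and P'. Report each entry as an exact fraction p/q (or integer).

x̄ = F·x = [-6, -8]
P̄ = F·P·Fᵀ + Q = [46 27; 27 25]
y = z − H·x̄ = [-1]
S = H·P̄·Hᵀ + R = [193]
K = P̄·Hᵀ·S⁻¹ = [-84/193; -31/193]
x' = x̄ + K·y = [-1074/193, -1513/193]
P' = (I − K·H)·P̄ = [1822/193 2607/193; 2607/193 3864/193]

x' = [-1074/193, -1513/193]
P' = [1822/193 2607/193; 2607/193 3864/193]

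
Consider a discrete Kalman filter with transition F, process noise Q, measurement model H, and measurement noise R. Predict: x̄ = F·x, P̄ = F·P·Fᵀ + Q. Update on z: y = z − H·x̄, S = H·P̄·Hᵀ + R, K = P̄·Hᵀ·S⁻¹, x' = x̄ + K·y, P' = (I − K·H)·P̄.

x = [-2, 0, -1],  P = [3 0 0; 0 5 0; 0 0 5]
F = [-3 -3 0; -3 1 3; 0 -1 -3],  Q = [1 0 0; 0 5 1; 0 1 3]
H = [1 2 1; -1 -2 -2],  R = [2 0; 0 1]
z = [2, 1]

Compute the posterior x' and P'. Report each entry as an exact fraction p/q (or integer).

x̄ = F·x = [6, 3, 3]
P̄ = F·P·Fᵀ + Q = [73 12 15; 12 82 -49; 15 -49 53]
y = z − H·x̄ = [-13, 19]
S = H·P̄·Hᵀ + R = [338 -306; -306 330]
K = P̄·Hᵀ·S⁻¹ = [-317/2984 -4327/8952; 3007/2984 2083/2984; -2823/2984 -8477/8952]
x' = x̄ + K·y = [-8069/4476, 4719/1492, -12055/4476]
P' = (I − K·H)·P̄ = [210479/8952 -36435/2984 6229/8952; -36435/2984 25273/2984 -8097/2984; 6229/8952 -8097/2984 25415/8952]

x' = [-8069/4476, 4719/1492, -12055/4476]
P' = [210479/8952 -36435/2984 6229/8952; -36435/2984 25273/2984 -8097/2984; 6229/8952 -8097/2984 25415/8952]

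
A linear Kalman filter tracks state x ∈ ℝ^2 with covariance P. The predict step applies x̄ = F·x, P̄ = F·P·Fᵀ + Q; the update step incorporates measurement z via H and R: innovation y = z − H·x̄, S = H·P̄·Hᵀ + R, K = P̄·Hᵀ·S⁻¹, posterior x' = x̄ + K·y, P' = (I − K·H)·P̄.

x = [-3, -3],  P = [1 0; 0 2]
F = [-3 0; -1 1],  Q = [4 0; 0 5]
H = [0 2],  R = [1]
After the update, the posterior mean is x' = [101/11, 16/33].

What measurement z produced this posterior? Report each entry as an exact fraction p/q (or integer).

x̄ = F·x = [9, 0]
P̄ = F·P·Fᵀ + Q = [13 3; 3 8]
S = H·P̄·Hᵀ + R = [33]
K = P̄·Hᵀ·S⁻¹ = [2/11; 16/33]
x' − x̄ = [2/11, 16/33] = K·y
y = (KᵀK)⁻¹·Kᵀ·(x' − x̄) = [1]
z = y + H·x̄ = [1] + [0] = [1]

z = [1]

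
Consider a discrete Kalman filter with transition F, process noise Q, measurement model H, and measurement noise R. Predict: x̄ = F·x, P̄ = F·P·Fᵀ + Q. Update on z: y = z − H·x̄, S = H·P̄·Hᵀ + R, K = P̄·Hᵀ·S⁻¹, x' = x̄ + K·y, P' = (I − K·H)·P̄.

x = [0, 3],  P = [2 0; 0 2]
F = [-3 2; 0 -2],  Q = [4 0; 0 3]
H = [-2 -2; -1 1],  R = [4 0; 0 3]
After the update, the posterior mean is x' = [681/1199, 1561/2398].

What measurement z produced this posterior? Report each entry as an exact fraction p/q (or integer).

z = [-3, 1]

x̄ = F·x = [6, -6]
P̄ = F·P·Fᵀ + Q = [30 -8; -8 11]
S = H·P̄·Hᵀ + R = [104 38; 38 60]
K = P̄·Hᵀ·S⁻¹ = [-299/1199 -570/1199; -541/2398 551/1199]
x' − x̄ = [-6513/1199, 15949/2398] = K·y
y = (KᵀK)⁻¹·Kᵀ·(x' − x̄) = [-3, 13]
z = y + H·x̄ = [-3, 13] + [0, -12] = [-3, 1]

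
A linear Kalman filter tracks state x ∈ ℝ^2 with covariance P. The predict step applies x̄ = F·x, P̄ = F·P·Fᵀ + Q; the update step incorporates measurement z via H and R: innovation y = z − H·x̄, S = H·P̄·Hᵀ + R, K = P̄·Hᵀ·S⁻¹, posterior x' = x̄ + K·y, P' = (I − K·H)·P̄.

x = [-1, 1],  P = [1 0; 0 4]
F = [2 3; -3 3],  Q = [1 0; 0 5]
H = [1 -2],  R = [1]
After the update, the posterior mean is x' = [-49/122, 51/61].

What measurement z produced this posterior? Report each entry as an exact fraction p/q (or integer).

z = [-2]

x̄ = F·x = [1, 6]
P̄ = F·P·Fᵀ + Q = [41 30; 30 50]
S = H·P̄·Hᵀ + R = [122]
K = P̄·Hᵀ·S⁻¹ = [-19/122; -35/61]
x' − x̄ = [-171/122, -315/61] = K·y
y = (KᵀK)⁻¹·Kᵀ·(x' − x̄) = [9]
z = y + H·x̄ = [9] + [-11] = [-2]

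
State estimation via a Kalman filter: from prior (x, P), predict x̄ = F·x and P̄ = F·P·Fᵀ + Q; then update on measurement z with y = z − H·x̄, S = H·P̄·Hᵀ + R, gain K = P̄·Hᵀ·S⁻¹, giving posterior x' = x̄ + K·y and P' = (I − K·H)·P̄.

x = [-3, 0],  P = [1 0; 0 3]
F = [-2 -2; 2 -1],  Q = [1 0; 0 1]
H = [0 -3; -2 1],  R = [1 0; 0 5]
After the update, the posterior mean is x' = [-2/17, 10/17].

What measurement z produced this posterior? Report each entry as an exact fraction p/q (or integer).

z = [-2, 2]

x̄ = F·x = [6, -6]
P̄ = F·P·Fᵀ + Q = [17 2; 2 8]
S = H·P̄·Hᵀ + R = [73 -12; -12 73]
K = P̄·Hᵀ·S⁻¹ = [-822/5185 -2408/5185; -1704/5185 4/5185]
x' − x̄ = [-104/17, 112/17] = K·y
y = (KᵀK)⁻¹·Kᵀ·(x' − x̄) = [-20, 20]
z = y + H·x̄ = [-20, 20] + [18, -18] = [-2, 2]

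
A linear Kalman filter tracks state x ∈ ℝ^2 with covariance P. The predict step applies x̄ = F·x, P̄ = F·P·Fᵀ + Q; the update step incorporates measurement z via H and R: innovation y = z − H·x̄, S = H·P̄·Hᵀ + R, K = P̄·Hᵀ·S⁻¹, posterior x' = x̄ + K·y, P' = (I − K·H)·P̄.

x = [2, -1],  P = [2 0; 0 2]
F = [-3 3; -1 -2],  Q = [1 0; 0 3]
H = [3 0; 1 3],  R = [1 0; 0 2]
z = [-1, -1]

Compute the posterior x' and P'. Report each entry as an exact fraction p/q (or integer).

x' = [-13165/36831, -2894/12277]
P' = [4079/36831 -449/12277; -449/12277 2827/12277]

x̄ = F·x = [-9, 0]
P̄ = F·P·Fᵀ + Q = [37 -6; -6 13]
y = z − H·x̄ = [26, 8]
S = H·P̄·Hᵀ + R = [334 57; 57 120]
K = P̄·Hᵀ·S⁻¹ = [4079/12277 19/36831; -1347/12277 4016/12277]
x' = x̄ + K·y = [-13165/36831, -2894/12277]
P' = (I − K·H)·P̄ = [4079/36831 -449/12277; -449/12277 2827/12277]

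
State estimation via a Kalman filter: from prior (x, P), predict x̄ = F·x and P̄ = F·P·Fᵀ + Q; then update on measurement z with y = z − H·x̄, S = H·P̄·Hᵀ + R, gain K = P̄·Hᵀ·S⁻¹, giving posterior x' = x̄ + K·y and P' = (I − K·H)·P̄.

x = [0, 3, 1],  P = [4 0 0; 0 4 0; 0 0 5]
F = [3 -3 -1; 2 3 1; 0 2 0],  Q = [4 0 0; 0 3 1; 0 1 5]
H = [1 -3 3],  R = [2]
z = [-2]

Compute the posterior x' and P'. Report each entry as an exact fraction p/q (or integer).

x̄ = F·x = [-10, 10, 6]
P̄ = F·P·Fᵀ + Q = [81 -17 -24; -17 60 25; -24 25 21]
y = z − H·x̄ = [20]
S = H·P̄·Hᵀ + R = [320]
K = P̄·Hᵀ·S⁻¹ = [3/16; -61/160; -9/80]
x' = x̄ + K·y = [-25/4, 19/8, 15/4]
P' = (I − K·H)·P̄ = [279/4 47/8 -69/4; 47/8 1079/80 451/40; -69/4 451/40 339/20]

x' = [-25/4, 19/8, 15/4]
P' = [279/4 47/8 -69/4; 47/8 1079/80 451/40; -69/4 451/40 339/20]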